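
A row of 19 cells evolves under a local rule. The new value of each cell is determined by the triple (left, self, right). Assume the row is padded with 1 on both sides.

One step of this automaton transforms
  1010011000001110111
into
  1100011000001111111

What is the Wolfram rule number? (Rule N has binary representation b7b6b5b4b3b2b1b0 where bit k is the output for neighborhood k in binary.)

position 13: 111 → 1  (bit 7 = 1)
position 0: 110 → 1  (bit 6 = 1)
position 1: 101 → 1  (bit 5 = 1)
position 3: 100 → 0  (bit 4 = 0)
position 5: 011 → 1  (bit 3 = 1)
position 2: 010 → 0  (bit 2 = 0)
position 4: 001 → 0  (bit 1 = 0)
position 8: 000 → 0  (bit 0 = 0)
bits b7..b0 = 11101000 = 232

232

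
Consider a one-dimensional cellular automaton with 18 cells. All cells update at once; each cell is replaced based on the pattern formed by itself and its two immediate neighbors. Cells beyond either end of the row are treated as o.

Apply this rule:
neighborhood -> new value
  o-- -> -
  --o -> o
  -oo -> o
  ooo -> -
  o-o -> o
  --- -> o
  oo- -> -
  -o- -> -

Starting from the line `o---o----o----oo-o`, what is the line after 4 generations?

--oo--ooo--oooo-oo
-oo--oo---oo---oo-
oo--oo--ooo--ooo-o
---oo--oo---oo--oo

---oo--oo---oo--oo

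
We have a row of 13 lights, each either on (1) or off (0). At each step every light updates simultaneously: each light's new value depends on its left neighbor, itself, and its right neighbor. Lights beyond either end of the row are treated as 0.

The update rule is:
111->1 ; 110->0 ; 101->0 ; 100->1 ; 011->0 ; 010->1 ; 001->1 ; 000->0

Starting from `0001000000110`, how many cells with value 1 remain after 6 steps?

0011100001001
0101010011111
1101011101110
0001001000101
0011111101101
0101111000001
count of 1: 6

6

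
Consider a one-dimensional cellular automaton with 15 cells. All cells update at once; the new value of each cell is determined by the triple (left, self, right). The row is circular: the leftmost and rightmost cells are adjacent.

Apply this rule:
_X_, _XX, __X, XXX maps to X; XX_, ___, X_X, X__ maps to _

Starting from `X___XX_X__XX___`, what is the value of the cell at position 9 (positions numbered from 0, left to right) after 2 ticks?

tick 1: X__XX__X_XX___X
tick 2: __XX__XX_X___XX
position 9 holds X

X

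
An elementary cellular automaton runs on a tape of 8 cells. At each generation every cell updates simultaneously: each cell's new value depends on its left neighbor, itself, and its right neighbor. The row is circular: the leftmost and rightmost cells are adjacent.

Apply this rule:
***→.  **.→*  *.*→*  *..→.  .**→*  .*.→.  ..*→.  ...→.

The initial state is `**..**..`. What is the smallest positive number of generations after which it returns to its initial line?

1

**..**..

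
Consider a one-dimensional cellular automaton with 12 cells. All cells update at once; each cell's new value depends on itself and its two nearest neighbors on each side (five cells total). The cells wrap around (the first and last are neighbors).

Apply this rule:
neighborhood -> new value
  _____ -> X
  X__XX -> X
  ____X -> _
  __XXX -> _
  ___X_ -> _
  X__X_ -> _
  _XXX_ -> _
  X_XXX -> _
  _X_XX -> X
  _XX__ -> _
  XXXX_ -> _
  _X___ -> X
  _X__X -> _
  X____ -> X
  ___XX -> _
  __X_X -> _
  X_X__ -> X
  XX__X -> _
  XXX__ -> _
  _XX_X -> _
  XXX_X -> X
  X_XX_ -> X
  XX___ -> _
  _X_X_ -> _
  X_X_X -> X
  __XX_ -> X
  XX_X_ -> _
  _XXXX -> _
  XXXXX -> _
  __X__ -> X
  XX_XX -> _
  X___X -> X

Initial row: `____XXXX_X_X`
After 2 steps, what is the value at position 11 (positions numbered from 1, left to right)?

X

step 1: XX_____X_X_X
step 2: ___XX____XX_
position 11 holds X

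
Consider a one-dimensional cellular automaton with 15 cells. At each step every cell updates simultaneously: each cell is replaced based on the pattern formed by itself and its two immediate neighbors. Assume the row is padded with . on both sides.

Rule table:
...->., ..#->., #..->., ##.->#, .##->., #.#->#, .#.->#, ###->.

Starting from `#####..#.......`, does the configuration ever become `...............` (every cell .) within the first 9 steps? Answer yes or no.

no

step 1: ....#..#.......
step 2: ....#..#.......  (fixed point — unchanged through step 9)
step 9 is ....#..#......., still not uniform .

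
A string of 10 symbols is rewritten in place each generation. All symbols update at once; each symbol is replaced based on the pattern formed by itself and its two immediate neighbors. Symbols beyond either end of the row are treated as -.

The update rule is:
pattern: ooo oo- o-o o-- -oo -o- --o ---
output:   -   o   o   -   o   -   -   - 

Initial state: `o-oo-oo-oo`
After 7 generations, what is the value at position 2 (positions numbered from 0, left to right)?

-ooooooooo
-o-------o
----------
----------  (fixed point — unchanged through generation 7)
position 2 holds -

-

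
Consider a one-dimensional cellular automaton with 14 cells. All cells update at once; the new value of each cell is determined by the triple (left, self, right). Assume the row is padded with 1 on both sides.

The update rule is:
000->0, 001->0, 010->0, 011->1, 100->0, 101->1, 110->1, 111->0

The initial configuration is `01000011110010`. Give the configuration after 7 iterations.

10000010010001
10000000000001
10000000000001  (fixed point — unchanged through iteration 7)

10000000000001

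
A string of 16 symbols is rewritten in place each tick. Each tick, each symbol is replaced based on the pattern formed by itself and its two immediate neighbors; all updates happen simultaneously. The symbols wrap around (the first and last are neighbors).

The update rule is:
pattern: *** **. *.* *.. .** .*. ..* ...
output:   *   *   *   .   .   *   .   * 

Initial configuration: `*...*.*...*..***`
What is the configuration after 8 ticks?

*.*..*****.*****

tick 1: *.*.***.*.*...**
tick 2: ****.******.*..*
tick 3: *****.*******...
tick 4: .*****.******.*.
tick 5: ..*****.*******.
tick 6: *..*****.******.
tick 7: *...*****.******
tick 8: *.*..*****.*****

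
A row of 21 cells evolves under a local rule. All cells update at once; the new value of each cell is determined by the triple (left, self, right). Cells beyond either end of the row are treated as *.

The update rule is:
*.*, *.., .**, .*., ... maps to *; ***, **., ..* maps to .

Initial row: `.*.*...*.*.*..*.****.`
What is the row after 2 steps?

******.******.***...*
......**.....**..**.*

......**.....**..**.*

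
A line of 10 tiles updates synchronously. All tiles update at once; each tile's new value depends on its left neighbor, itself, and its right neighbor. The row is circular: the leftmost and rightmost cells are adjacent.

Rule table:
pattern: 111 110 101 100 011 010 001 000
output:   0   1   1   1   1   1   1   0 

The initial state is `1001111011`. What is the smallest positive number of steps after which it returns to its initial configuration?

1111001110
1001111011

2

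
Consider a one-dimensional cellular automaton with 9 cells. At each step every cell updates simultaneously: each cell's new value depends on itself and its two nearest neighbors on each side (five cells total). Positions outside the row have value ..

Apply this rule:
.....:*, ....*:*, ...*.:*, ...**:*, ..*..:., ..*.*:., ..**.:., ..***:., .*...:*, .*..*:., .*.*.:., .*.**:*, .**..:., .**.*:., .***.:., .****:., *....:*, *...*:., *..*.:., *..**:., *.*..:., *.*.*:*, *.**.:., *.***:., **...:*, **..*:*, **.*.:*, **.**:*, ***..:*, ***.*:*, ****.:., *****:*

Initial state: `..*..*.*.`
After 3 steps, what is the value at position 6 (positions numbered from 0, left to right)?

**......*
..******.
**..**.**
position 6 holds .

.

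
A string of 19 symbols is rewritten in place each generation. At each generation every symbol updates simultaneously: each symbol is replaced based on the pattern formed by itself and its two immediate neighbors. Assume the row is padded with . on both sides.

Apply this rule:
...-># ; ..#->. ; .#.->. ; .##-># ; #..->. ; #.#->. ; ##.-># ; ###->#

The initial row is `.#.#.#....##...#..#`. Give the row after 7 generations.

######.##.##.#.####

.......##.##.#.....
######.##.##...####
######.##.##.#.####
######.##.##...####  (repeats generation 2; period 2)
generation 7: ######.##.##.#.####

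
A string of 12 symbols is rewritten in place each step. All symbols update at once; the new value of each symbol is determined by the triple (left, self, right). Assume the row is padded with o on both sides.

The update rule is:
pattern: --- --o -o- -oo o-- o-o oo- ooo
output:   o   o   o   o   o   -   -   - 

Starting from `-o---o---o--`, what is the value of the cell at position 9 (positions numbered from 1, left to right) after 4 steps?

-

-ooooooooooo
-o----------
-ooooooooooo  (repeats step 1; period 2)
step 4: -o----------
position 9 holds -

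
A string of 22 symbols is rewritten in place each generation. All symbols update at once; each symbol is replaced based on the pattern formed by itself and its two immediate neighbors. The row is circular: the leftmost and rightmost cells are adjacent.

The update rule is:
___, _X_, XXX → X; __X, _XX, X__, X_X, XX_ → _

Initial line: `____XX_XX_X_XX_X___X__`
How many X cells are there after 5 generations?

9

XXX_______X____X_X_X_X
XX__XXXXX_X_XX_X_X_X__
_____XXX__X____X_X_X__
XXXX__X___X_XX_X_X_X_X
XXX___X_X_X____X_X_X__
count of X: 9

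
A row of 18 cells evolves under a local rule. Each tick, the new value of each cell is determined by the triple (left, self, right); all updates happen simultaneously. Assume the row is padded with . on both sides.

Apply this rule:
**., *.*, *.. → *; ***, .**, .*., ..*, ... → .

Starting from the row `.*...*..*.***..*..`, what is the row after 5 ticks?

......*...*..*..**

..*...*..*..**..*.
...*...*..*..**..*
....*...*..*..**..
.....*...*..*..**.
......*...*..*..**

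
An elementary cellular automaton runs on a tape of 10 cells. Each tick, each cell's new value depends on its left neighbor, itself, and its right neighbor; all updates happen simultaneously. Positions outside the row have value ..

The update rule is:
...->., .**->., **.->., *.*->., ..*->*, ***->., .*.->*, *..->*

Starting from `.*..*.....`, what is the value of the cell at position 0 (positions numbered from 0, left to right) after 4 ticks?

******....
......*...
.....***..
....*...*.
position 0 holds .

.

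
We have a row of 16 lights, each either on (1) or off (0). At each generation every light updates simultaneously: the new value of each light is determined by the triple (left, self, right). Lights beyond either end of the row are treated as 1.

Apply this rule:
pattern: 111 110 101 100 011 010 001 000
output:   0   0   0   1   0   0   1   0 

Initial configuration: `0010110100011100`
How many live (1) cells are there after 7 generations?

1100000010100011
0010000100010100
1101001010100011
0000110000010100
1001001000100011
0110110101010100
0000000000000011
count of 1: 2

2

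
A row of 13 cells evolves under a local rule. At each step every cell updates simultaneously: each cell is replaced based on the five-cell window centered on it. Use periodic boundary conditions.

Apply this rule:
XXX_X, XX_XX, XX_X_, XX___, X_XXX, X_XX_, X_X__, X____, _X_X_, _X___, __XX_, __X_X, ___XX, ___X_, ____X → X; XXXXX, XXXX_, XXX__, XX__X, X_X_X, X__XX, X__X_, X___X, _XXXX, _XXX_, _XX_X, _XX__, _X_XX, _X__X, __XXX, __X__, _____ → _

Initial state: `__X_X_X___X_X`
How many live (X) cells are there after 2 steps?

__XX_XXX_XXXX
__X_XX_XXX___
count of X: 6

6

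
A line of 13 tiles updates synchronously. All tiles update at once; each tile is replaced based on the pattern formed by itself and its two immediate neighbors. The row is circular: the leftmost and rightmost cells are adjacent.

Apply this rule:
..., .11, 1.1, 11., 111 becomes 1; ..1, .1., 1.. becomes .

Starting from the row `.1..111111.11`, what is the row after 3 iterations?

11.1111111111

1...111111111
1.1.111111111
11.1111111111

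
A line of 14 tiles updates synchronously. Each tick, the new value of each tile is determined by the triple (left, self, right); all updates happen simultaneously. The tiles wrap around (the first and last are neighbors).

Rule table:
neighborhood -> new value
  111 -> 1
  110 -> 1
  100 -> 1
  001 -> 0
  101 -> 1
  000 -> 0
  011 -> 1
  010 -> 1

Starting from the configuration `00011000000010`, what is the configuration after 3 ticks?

00011100000011
10011110000011
11011111000011

11011111000011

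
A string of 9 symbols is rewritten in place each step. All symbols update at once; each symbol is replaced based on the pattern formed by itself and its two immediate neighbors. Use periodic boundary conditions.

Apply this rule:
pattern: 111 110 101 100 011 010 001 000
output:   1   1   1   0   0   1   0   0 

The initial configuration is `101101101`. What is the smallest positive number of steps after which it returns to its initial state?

3

110110110
011011011
101101101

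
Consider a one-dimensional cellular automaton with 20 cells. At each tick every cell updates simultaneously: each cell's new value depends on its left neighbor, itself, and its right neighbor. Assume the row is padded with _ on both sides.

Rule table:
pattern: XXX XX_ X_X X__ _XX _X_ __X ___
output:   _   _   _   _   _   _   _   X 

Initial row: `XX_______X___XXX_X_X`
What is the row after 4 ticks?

XX_______X___XXXXXXX

___XXXXX___X________
XX_______X___XXXXXXX
___XXXXX___X________  (repeats tick 1; period 2)
tick 4: XX_______X___XXXXXXX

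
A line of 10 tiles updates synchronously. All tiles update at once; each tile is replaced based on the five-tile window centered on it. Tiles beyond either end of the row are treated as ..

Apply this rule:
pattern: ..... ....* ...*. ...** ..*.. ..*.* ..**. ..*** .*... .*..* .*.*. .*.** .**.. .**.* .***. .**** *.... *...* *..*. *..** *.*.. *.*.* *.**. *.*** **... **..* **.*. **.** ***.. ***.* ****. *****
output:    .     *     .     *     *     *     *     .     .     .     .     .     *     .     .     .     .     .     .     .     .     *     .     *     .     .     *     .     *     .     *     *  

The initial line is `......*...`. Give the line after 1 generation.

....*.*...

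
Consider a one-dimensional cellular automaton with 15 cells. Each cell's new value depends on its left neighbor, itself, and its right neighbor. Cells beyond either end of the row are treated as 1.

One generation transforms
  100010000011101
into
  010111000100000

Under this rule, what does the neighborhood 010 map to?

At position 4 the neighborhood is 010; the next row has 1 there.

1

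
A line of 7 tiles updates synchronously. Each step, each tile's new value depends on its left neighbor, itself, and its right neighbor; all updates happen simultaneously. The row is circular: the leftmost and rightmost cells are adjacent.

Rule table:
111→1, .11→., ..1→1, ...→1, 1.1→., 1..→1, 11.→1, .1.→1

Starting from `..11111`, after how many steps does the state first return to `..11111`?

step 1: 11.1111
step 2: 11..111
step 3: 1111.11
step 4: 1111..1
step 5: 111111.
step 6: .11111.
step 7: 1.11111
step 8: 1..1111
step 9: 111.111
step 10: 111..11
step 11: 11111.1
step 12: 11111..
step 13: .111111
step 14: ..11111

14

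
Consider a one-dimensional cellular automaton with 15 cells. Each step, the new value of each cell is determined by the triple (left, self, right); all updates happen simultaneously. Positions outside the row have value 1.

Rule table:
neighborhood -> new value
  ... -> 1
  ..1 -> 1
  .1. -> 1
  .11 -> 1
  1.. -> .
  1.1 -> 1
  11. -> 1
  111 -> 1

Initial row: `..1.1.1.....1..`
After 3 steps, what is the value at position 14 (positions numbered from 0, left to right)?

step 1: .111111.11111.1
step 2: 111111111111111
step 3: 111111111111111
position 14 holds 1

1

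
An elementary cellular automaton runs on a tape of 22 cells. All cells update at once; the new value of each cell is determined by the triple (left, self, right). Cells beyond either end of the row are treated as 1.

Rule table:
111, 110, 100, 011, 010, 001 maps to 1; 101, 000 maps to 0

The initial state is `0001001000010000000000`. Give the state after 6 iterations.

1011111100111000000001
1011111111111100000011
1011111111111110000111
1011111111111111001111
1011111111111111111111
1011111111111111111111

1011111111111111111111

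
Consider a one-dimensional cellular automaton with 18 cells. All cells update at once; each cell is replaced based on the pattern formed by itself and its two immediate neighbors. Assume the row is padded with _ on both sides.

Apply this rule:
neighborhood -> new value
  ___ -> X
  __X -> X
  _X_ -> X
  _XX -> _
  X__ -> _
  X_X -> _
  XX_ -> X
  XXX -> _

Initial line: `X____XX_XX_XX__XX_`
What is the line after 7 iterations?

X_XXX_X__X__X_X_X_

X_XXX_X__X__X_X_X_
X___X_X_XX_XX_X_X_
X_XXX_X__X__X_X_X_  (repeats iteration 1; period 2)
iteration 7: X_XXX_X__X__X_X_X_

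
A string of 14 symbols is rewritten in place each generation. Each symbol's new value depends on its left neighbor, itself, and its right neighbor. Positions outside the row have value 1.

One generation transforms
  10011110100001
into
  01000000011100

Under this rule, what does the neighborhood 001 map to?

At position 2 the neighborhood is 001; the next row has 0 there.

0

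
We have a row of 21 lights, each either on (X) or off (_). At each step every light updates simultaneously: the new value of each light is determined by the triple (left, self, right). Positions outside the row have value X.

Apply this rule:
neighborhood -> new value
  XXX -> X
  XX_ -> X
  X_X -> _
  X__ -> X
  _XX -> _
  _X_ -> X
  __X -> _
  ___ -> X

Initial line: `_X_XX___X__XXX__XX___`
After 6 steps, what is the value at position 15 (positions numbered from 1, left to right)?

X

_X__XXX_XX__XXX__XXX_
_XX__XX__XX__XXX__XX_
__XX__XX__XX__XXX__X_
X__XX__XX__XX__XXX_X_
XX__XX__XX__XX__XX_X_
XXX__XX__XX__XX__X_X_
position 15 holds X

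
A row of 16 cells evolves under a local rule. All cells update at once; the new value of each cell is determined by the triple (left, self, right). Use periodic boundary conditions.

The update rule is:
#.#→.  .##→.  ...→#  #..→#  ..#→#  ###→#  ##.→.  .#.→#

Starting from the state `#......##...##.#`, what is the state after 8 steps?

...###....###.##

.######..###....
#.####.##.#.####
...##.....#..###
###..########.#.
.#.##.######..#.
##.....####.####
#.#####.##...###
...###....###.##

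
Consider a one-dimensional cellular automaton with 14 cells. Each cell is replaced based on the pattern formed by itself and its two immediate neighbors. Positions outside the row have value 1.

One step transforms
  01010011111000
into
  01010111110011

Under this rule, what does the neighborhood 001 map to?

At position 5 the neighborhood is 001; the next row has 1 there.

1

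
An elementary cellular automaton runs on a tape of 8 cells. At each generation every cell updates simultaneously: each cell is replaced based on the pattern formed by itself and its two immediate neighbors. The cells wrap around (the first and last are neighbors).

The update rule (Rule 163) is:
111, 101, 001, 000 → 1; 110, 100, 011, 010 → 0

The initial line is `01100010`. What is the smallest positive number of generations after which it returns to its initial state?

16

10001100
00110001
01000110
10011000
00100011
01001100
10010001
00100110
11001000
00010011
01100100
10001001
00110010
11000100
00011001
01100010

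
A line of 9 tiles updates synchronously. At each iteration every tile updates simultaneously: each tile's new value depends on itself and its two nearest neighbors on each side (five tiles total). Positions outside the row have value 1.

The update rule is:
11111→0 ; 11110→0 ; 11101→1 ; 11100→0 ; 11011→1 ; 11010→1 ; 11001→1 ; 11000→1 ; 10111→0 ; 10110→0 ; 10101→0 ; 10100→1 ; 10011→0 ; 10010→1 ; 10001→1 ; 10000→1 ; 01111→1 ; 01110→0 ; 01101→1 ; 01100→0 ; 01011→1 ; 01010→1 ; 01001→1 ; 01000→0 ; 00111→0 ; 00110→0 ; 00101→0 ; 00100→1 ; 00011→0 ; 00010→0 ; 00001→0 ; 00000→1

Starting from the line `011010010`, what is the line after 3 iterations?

iteration 1: 101111101
iteration 2: 110100110
iteration 3: 011110011

011110011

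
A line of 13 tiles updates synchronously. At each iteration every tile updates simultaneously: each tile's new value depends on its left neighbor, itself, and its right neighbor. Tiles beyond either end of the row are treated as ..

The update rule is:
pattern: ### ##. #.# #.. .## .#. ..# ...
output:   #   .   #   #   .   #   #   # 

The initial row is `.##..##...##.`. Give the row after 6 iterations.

#..##..###..#
###..##.#.###
.#.##..###.#.
###..##.#.###  (repeats iteration 2; period 2)
iteration 6: ###..##.#.###

###..##.#.###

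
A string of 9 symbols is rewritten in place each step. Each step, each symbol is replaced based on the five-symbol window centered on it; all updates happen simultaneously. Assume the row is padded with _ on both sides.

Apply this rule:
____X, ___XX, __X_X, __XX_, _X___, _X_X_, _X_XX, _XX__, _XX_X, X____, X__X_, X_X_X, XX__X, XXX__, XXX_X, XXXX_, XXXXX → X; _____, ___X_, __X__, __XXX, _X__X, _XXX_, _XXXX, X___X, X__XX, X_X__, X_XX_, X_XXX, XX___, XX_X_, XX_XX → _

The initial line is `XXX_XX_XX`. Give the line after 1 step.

__X__X__X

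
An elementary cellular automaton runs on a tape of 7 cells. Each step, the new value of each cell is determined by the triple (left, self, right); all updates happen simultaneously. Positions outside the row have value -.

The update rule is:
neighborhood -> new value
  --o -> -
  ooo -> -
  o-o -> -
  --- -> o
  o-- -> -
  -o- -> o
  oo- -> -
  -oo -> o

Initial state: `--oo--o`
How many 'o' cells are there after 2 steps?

4

o-o---o
o-o-o-o
count of o: 4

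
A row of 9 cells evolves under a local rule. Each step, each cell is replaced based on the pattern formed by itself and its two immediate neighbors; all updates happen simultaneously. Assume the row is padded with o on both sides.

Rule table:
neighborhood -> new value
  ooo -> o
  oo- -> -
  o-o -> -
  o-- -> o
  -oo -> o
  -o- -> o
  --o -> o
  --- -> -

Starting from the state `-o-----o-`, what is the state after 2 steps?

-o-o-oo--

step 1: -oo---oo-
step 2: -o-o-oo--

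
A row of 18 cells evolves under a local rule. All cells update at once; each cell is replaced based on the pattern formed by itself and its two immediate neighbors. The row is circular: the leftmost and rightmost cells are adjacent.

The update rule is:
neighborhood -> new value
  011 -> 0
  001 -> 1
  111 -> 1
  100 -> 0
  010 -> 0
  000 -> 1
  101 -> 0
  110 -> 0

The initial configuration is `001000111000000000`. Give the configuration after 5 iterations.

110011010011111111
100100000101111111
001001111000111111
010010110011011110
100100000100001100

100100000100001100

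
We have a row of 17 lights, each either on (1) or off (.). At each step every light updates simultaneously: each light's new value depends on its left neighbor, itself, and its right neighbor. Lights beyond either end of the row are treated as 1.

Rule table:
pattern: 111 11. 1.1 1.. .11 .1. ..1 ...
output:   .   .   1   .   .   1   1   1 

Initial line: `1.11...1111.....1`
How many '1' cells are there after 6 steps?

9

step 1: .1...11.....1111.
step 2: 11.11...1111....1
step 3: ..1...11.....111.
step 4: .11.11...1111...1
step 5: 1..1...11.....11.
step 6: ..11.11...1111..1
count of 1: 9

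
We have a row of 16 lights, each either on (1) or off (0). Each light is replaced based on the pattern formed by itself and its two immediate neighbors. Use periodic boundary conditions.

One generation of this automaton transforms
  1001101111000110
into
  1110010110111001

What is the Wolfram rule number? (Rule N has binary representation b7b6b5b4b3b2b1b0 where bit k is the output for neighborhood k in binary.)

183

position 7: 111 → 1  (bit 7 = 1)
position 4: 110 → 0  (bit 6 = 0)
position 5: 101 → 1  (bit 5 = 1)
position 1: 100 → 1  (bit 4 = 1)
position 3: 011 → 0  (bit 3 = 0)
position 0: 010 → 1  (bit 2 = 1)
position 2: 001 → 1  (bit 1 = 1)
position 11: 000 → 1  (bit 0 = 1)
bits b7..b0 = 10110111 = 183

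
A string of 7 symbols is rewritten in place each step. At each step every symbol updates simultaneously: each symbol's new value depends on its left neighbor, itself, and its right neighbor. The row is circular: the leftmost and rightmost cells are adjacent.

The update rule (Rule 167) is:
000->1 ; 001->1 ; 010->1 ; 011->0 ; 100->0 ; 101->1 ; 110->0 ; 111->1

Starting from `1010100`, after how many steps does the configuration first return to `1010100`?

1111101
1111010
0110111
1001010
1011111
0101111
1110110
0101001
1111011
1110101
1101110
0010101
0111111
1011110
1101101
1010010
1110111
1101011
1011101
0101010
1111110
0111101
1011011
0100101
1101111
1010111
0111011
1010100

28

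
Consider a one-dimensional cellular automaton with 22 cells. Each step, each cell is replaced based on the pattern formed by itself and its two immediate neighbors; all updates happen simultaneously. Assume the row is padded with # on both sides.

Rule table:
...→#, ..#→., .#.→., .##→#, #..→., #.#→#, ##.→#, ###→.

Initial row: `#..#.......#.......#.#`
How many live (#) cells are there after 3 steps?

10

#....#####...#####..##
#.##.#...#.#.#...#..#.
#####..#..#.#..#.....#
count of #: 10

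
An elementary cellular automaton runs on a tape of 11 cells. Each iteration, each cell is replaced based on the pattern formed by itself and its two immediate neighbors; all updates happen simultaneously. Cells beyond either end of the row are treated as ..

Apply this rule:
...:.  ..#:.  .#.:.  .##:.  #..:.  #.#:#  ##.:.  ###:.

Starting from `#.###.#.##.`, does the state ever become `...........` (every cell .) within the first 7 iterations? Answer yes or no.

.#...#.#...
......#....
...........
all cells are . at iteration 3

yes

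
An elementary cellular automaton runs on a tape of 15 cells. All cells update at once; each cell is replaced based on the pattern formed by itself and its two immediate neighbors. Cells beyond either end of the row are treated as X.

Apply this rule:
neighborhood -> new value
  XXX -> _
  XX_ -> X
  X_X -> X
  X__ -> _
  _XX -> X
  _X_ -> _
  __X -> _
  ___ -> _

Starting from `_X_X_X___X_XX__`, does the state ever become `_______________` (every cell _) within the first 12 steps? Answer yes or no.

yes

X_X_X_____XXX__
XX_X______X_X__
_XX________X___
XXX____________
__X____________
_______________
all cells are _ at step 6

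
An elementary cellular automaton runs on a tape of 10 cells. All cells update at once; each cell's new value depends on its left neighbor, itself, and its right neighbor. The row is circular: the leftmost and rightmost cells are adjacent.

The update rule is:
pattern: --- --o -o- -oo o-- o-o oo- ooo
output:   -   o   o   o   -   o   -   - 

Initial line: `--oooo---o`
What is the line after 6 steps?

---oo-oo--

-oo-----oo
oo-----oo-
o-----oo-o
-----oo-oo
----oo-oo-
---oo-oo--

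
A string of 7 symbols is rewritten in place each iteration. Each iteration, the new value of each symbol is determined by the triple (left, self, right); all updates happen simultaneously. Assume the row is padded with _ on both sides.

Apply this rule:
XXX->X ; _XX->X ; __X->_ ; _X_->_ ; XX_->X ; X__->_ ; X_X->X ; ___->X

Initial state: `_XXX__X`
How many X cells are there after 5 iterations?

iteration 1: _XXX___
iteration 2: _XXX_XX
iteration 3: _XXXXXX
iteration 4: _XXXXXX  (fixed point — unchanged through iteration 5)
count of X: 6

6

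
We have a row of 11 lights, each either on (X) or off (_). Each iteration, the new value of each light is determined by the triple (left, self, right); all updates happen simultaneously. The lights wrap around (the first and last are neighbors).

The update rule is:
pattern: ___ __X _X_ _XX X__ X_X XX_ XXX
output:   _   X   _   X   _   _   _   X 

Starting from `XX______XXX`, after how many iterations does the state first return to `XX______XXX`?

X______XXXX
______XXXXX
_____XXXXX_
____XXXXX__
___XXXXX___
__XXXXX____
_XXXXX_____
XXXXX______
XXXX______X
XXX______XX
XX______XXX

11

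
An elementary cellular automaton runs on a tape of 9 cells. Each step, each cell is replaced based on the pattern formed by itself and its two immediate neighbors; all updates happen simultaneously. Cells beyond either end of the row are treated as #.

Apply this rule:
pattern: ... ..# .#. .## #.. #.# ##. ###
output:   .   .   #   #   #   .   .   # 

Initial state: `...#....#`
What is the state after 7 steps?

.#.#.##.#

#..##...#
.#.#.#..#
.#.#.##.#
.#.#.#..#  (repeats step 2; period 2)
step 7: .#.#.##.#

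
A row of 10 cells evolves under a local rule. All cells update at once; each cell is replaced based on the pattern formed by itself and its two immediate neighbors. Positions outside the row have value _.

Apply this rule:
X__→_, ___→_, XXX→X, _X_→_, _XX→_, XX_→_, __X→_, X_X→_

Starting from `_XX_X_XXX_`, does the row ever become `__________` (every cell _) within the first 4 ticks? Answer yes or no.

_______X__
__________
all cells are _ at tick 2

yes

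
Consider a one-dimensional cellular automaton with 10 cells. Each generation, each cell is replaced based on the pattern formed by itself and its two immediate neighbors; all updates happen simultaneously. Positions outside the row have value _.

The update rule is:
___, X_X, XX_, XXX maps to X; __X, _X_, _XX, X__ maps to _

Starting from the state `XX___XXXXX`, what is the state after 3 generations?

_X_X__XXXX
__X____XXX
X___XX__XX

X___XX__XX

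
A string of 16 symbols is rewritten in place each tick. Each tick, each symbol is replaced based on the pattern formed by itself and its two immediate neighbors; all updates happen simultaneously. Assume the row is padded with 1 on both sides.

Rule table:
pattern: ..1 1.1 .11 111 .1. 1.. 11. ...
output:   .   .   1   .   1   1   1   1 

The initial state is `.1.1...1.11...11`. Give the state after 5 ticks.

.1.1.1.1.11.1.1.

.1.111.1.1111.1.
.1.1.1.1.1..1.1.
.1.1.1.1.11.1.1.
.1.1.1.1.11.1.1.  (fixed point — unchanged through tick 5)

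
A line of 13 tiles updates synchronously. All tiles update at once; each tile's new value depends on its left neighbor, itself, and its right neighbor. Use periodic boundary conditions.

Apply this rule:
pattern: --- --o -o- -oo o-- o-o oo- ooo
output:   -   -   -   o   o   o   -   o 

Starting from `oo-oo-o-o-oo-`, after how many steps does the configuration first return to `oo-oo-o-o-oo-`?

13

o-oo-o-o-oo-o
-oo-o-o-oo-oo
oo-o-o-oo-oo-
o-o-o-oo-oo-o
-o-o-oo-oo-oo
o-o-oo-oo-oo-
-o-oo-oo-oo-o
o-oo-oo-oo-o-
-oo-oo-oo-o-o
oo-oo-oo-o-o-
o-oo-oo-o-o-o
-oo-oo-o-o-oo
oo-oo-o-o-oo-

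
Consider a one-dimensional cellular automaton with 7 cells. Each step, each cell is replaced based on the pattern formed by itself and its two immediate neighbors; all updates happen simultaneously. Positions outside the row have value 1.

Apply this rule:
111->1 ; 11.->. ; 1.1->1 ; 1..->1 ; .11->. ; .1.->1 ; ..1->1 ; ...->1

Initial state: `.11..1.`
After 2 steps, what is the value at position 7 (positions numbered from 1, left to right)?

1

1..1111
.11.111
position 7 holds 1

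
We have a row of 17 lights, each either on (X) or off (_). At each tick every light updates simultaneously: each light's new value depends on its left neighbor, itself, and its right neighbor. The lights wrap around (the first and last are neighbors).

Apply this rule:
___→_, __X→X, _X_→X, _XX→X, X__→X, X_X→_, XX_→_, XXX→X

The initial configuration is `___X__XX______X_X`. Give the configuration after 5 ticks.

X_XXXXX_X____XX_X
__XXXX__XX__XX__X
XXXXX_XXX_XXX_XXX
XXXX__XX__XX__XXX
XXX_XXX_XXX_XXXXX

XXX_XXX_XXX_XXXXX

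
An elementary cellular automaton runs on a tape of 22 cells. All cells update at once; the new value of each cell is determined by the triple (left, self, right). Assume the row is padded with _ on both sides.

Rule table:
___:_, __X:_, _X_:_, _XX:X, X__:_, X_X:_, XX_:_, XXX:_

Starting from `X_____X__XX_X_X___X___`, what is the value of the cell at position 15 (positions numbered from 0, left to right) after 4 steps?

_________X____________
______________________
______________________  (fixed point — unchanged through step 4)
position 15 holds _

_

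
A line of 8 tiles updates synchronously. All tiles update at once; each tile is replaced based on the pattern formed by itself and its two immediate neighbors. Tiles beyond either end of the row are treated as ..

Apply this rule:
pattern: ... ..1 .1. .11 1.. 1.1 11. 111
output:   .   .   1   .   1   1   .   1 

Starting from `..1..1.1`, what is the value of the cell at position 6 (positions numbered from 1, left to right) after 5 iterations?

.

..11.111
....1.1.
....1111
.....11.
.......1
position 6 holds .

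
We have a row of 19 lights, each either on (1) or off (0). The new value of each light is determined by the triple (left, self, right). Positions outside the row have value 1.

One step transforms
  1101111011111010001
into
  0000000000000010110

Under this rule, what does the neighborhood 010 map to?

At position 14 the neighborhood is 010; the next row has 1 there.

1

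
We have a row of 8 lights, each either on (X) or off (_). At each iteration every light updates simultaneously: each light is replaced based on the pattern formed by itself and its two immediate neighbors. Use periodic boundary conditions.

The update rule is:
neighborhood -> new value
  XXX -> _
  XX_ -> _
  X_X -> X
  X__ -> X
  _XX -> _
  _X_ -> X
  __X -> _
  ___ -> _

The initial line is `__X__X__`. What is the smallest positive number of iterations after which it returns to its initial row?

8

__XX_XX_
____X__X
X___XX_X
_X____X_
_XX___XX
X__X____
XX_XX___
__X__X__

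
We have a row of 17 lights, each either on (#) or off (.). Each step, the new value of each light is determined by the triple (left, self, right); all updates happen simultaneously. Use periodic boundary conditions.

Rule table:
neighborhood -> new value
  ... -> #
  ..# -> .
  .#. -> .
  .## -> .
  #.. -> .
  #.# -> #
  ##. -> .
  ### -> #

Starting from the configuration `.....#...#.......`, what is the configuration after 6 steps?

####...#...######
###..#...#..#####
##.....#.....####
#..###...###..###
....#..#..#....##
.##.........##...

.##.........##...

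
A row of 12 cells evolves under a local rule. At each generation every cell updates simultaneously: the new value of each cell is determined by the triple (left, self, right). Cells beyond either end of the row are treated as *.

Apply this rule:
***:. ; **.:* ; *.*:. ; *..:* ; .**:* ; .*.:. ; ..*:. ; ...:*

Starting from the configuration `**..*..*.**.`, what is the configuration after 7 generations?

.**..*...**.
.***..**.**.
.*.**.**.**.
...**.**.**.
**.**.**.**.
.*.**.**.**.  (repeats generation 3; period 3)
generation 7: ...**.**.**.

...**.**.**.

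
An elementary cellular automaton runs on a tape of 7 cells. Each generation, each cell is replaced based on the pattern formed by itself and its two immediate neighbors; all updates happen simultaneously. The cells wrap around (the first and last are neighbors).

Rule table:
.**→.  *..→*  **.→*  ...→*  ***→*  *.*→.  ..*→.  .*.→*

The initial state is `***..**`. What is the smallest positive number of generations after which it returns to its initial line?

****..*
*****..
.*****.
..*****
*..****
**..***
***..**

7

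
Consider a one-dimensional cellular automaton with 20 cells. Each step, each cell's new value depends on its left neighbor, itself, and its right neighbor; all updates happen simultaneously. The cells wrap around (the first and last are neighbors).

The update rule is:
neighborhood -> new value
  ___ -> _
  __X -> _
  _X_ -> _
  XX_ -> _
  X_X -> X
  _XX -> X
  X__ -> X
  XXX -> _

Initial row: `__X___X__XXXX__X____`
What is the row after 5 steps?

X______X___X_X___X__

step 1: ___X___X_X___X__X___
step 2: ____X___X_X___X__X__
step 3: _____X___X_X___X__X_
step 4: ______X___X_X___X__X
step 5: X______X___X_X___X__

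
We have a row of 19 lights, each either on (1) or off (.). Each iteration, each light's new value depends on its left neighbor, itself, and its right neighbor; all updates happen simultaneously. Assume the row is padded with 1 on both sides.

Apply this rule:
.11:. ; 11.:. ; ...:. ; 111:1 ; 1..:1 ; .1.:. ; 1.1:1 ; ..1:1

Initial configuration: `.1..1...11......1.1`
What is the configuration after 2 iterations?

iteration 1: 1.11.1.1..1....1.1.
iteration 2: .1..1.1.11.1..1.1.1

.1..1.1.11.1..1.1.1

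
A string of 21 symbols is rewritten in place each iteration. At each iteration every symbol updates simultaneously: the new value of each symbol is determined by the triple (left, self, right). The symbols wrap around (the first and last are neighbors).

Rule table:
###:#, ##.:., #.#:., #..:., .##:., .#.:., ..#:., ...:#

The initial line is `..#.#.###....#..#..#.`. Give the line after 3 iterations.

iteration 1: #......#..##.........
iteration 2: ..####.......#######.
iteration 3: #..##..#####..#####..

#..##..#####..#####..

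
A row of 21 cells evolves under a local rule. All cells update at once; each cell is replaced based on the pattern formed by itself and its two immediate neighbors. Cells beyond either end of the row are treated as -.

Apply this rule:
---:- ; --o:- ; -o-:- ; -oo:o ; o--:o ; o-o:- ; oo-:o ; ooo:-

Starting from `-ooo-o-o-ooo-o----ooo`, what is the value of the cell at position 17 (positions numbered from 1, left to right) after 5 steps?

-o-o-----o-o--o---o-o
----o-------o--o-----
-----o-------o--o----
------o-------o--o---
-------o-------o--o--
position 17 holds -

-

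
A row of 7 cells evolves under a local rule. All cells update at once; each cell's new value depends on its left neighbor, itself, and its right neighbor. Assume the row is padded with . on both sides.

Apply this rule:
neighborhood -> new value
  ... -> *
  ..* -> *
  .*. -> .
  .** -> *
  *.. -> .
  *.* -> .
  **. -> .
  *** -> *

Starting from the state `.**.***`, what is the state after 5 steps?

**..*..

**..**.
*..**..
..**..*
***..*.
**..*..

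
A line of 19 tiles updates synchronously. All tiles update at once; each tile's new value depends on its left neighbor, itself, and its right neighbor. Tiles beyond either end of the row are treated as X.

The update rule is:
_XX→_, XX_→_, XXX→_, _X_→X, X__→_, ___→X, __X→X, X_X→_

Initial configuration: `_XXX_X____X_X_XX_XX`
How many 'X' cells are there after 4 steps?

step 1: _____X_XXXX_X______
step 2: _XXXXX______X_XXXXX
step 3: _______XXXXXX______
step 4: _XXXXXX_______XXXXX
count of X: 11

11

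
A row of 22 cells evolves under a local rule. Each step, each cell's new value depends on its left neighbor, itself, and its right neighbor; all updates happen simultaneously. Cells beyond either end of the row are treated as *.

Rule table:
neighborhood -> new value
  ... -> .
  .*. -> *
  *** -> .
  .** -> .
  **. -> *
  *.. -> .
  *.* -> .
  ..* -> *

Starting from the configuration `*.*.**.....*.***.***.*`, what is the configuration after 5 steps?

*.*..*.*.*.*.*.*.*.*..

*.*..*....**...*...*..
*.*.**...*.*..**..**.*
*.*..*..**.*.*.*.*.*..
*.*.**.*.*.*.*.*.*.*.*
*.*..*.*.*.*.*.*.*.*..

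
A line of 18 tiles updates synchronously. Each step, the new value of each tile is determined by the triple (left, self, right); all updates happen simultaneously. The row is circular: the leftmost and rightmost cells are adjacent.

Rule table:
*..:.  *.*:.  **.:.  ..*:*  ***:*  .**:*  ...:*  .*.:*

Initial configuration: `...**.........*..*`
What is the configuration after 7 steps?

.***..*********.**
.**..*********..*.
**..*********..**.
*..*********..**..
*.*********..**..*
..********..**..**
.********..**..**.

.********..**..**.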